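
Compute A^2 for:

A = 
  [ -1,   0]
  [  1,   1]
A² = A·A:
A²[1,1] = (-1)(-1) + (0)(1) = 1
A²[1,2] = (-1)(0) + (0)(1) = 0
A²[2,1] = (1)(-1) + (1)(1) = 0
A²[2,2] = (1)(0) + (1)(1) = 1
A² = 
  [  1,   0]
  [  0,   1]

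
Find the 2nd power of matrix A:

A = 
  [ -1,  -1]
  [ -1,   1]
A² = A·A:
A²[1,1] = (-1)(-1) + (-1)(-1) = 2
A²[1,2] = (-1)(-1) + (-1)(1) = 0
A²[2,1] = (-1)(-1) + (1)(-1) = 0
A²[2,2] = (-1)(-1) + (1)(1) = 2
A² = 
  [  2,   0]
  [  0,   2]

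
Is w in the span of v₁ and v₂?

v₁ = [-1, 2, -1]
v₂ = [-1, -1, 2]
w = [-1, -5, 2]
No

Form the augmented matrix and row-reduce:
[v₁|v₂|w] = 
  [ -1,  -1,  -1]
  [  2,  -1,  -5]
  [ -1,   2,   2]
R2 → R2 + (2)·R1
R3 → R3 - (1)·R1
R3 → R3 + (1)·R2
REF = 
  [ -1,  -1,  -1]
  [  0,  -3,  -7]
  [  0,   0,  -4]

Row 3 reads [0 0 | -4], i.e. 0 = -4, so the system is inconsistent and w ∉ span{v₁, v₂}.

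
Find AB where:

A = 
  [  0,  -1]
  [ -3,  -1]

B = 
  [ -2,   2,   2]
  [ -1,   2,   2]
AB = 
  [  1,  -2,  -2]
  [  7,  -8,  -8]

A is 2×2 and B is 2×3, so AB is 2×3. Each entry is (row of A)·(column of B):
AB[1,1] = (0)(-2) + (-1)(-1) = 1
AB[1,2] = (0)(2) + (-1)(2) = -2
AB[1,3] = (0)(2) + (-1)(2) = -2
AB[2,1] = (-3)(-2) + (-1)(-1) = 7
AB[2,2] = (-3)(2) + (-1)(2) = -8
AB[2,3] = (-3)(2) + (-1)(2) = -8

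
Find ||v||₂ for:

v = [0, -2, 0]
2

||v||₂ = √((0)² + (-2)² + (0)²) = √4 = 2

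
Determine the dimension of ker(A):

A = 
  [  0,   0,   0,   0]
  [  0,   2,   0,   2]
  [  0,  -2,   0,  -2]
nullity(A) = 3

Row reduce:
Swap R1 ↔ R2
R3 → R3 + (1)·R1
REF = 
  [  0,   2,   0,   2]
  [  0,   0,   0,   0]
  [  0,   0,   0,   0]
Pivot columns: 2 → 1 pivot.
rank(A) = 1, so nullity(A) = 4 - 1 = 3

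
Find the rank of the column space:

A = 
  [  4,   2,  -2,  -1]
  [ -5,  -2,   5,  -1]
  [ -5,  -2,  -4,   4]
Row reduce:
R2 → R2 + (5/4)·R1
R3 → R3 + (5/4)·R1
R3 → R3 - (1)·R2
REF = 
  [   4,    2,   -2,   -1]
  [   0,  1/2,  5/2, -9/4]
  [   0,    0,   -9,    5]
Pivot columns: 1, 2, 3 → 3 pivots.
dim(Col(A)) = number of pivot columns = 3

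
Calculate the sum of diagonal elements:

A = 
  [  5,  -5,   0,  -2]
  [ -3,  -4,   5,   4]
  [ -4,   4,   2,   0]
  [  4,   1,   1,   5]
8

tr(A) = 5 + -4 + 2 + 5 = 8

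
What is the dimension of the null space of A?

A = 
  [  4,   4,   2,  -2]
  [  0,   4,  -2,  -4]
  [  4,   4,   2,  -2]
nullity(A) = 2

Row reduce:
R3 → R3 - (1)·R1
REF = 
  [  4,   4,   2,  -2]
  [  0,   4,  -2,  -4]
  [  0,   0,   0,   0]
Pivot columns: 1, 2 → 2 pivots.
rank(A) = 2, so nullity(A) = 4 - 2 = 2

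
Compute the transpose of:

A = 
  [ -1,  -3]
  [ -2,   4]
Aᵀ = 
  [ -1,  -2]
  [ -3,   4]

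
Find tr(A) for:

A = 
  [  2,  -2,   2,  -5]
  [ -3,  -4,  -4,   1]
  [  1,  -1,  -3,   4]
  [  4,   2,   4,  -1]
-6

tr(A) = 2 + -4 + -3 + -1 = -6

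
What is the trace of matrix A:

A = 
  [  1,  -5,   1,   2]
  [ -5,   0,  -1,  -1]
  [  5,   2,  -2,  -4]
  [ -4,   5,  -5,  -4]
-5

tr(A) = 1 + 0 + -2 + -4 = -5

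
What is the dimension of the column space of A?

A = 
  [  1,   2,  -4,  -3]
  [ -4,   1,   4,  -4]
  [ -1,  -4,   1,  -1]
dim(Col(A)) = 3

Row reduce:
R2 → R2 + (4)·R1
R3 → R3 + (1)·R1
R3 → R3 + (2/9)·R2
REF = 
  [    1,     2,    -4,    -3]
  [    0,     9,   -12,   -16]
  [    0,     0, -17/3, -68/9]
Pivot columns: 1, 2, 3 → 3 pivots.
dim(Col(A)) = number of pivot columns = 3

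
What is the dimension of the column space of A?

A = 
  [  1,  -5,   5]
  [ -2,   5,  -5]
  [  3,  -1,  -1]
Row reduce:
R2 → R2 + (2)·R1
R3 → R3 - (3)·R1
R3 → R3 + (14/5)·R2
REF = 
  [  1,  -5,   5]
  [  0,  -5,   5]
  [  0,   0,  -2]
Pivot columns: 1, 2, 3 → 3 pivots.
dim(Col(A)) = number of pivot columns = 3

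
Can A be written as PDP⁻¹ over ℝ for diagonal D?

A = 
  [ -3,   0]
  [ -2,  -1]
Yes

tr(A) = -4, det(A) = 3
Characteristic polynomial: λ² - tr(A)λ + det(A) = λ² + 4λ + 3
λ² + 4λ + 3 = (λ + 3)(λ + 1)
Eigenvalues: -1, -3
λ=-3: alg. mult. = 1, geom. mult. = 2 - rank(A - (-3)I) = 2 - 1 = 1
λ=-1: alg. mult. = 1, geom. mult. = 2 - rank(A - (-1)I) = 2 - 1 = 1
Sum of geometric multiplicities equals n, so A has n independent eigenvectors.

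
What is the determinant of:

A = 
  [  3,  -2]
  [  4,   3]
For a 2×2 matrix, det = ad - bc = (3)(3) - (-2)(4) = 17

det(A) = 17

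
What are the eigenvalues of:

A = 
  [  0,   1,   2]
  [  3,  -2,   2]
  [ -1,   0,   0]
Characteristic polynomial: det(λI - A) = λ³ + 2λ² - λ + 6
Testing integer divisors of the constant term: p(-3) = 0, so (λ + 3) is a factor:
p(λ) = (λ + 3)(λ² - λ + 2)
λ² - λ + 2 = 0  ⇒  λ = (1 ± √((-1)² - 4·(2)))/2 = (1 ± √(-7))/2
  = (1 + i√7)/2,  (1 - i√7)/2

λ = -3, (1 + i√7)/2, (1 - i√7)/2  (≈ -3, 0.5 + 1.323i, 0.5 - 1.323i)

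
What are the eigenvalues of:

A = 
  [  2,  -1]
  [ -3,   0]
tr(A) = 2, det(A) = -3
Characteristic polynomial: λ² - tr(A)λ + det(A) = λ² - 2λ - 3
λ² - 2λ - 3 = (λ + 1)(λ - 3)

λ = 3, -1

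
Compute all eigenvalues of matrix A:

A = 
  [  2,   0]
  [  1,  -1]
λ = 2, -1

tr(A) = 1, det(A) = -2
Characteristic polynomial: λ² - tr(A)λ + det(A) = λ² - λ - 2
λ² - λ - 2 = (λ + 1)(λ - 2)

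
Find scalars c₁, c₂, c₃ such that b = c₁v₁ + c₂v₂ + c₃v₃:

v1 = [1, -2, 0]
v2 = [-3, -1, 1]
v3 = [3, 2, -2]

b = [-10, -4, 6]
c1 = -1, c2 = 0, c3 = -3

b = -1·v1 + 0·v2 + -3·v3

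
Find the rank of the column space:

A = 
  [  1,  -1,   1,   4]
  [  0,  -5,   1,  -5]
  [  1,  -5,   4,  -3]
dim(Col(A)) = 3

Row reduce:
R3 → R3 - (1)·R1
R3 → R3 - (4/5)·R2
REF = 
  [   1,   -1,    1,    4]
  [   0,   -5,    1,   -5]
  [   0,    0, 11/5,   -3]
Pivot columns: 1, 2, 3 → 3 pivots.
dim(Col(A)) = number of pivot columns = 3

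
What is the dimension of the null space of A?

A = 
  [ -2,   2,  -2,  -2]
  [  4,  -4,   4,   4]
nullity(A) = 3

Row reduce:
R2 → R2 + (2)·R1
REF = 
  [ -2,   2,  -2,  -2]
  [  0,   0,   0,   0]
Pivot columns: 1 → 1 pivot.
rank(A) = 1, so nullity(A) = 4 - 1 = 3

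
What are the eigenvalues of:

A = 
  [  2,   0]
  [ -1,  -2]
tr(A) = 0, det(A) = -4
Characteristic polynomial: λ² - tr(A)λ + det(A) = λ² - 4
λ² - 4 = (λ + 2)(λ - 2)

λ = 2, -2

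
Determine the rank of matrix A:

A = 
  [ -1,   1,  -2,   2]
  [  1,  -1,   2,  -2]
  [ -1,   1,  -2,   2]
rank(A) = 1

Row reduce:
R2 → R2 + (1)·R1
R3 → R3 - (1)·R1
REF = 
  [ -1,   1,  -2,   2]
  [  0,   0,   0,   0]
  [  0,   0,   0,   0]
Pivot columns: 1 → 1 pivot.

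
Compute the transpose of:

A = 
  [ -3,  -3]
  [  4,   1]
Aᵀ = 
  [ -3,   4]
  [ -3,   1]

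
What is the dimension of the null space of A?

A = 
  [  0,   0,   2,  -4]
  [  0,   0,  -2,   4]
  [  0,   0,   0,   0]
nullity(A) = 3

Row reduce:
R2 → R2 + (1)·R1
REF = 
  [  0,   0,   2,  -4]
  [  0,   0,   0,   0]
  [  0,   0,   0,   0]
Pivot columns: 3 → 1 pivot.
rank(A) = 1, so nullity(A) = 4 - 1 = 3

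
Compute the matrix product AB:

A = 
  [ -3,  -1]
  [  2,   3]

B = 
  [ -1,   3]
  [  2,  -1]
A is 2×2 and B is 2×2, so AB is 2×2. Each entry is (row of A)·(column of B):
AB[1,1] = (-3)(-1) + (-1)(2) = 1
AB[1,2] = (-3)(3) + (-1)(-1) = -8
AB[2,1] = (2)(-1) + (3)(2) = 4
AB[2,2] = (2)(3) + (3)(-1) = 3

AB = 
  [  1,  -8]
  [  4,   3]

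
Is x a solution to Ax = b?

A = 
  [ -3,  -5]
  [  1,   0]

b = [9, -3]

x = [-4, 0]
No

Ax = [12, -4] ≠ b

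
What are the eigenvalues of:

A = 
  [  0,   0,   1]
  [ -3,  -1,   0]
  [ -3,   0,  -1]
λ = -1, (-1 + i√11)/2, (-1 - i√11)/2  (≈ -1, -0.5 + 1.658i, -0.5 - 1.658i)

Characteristic polynomial: det(λI - A) = λ³ + 2λ² + 4λ + 3
Testing integer divisors of the constant term: p(-1) = 0, so (λ + 1) is a factor:
p(λ) = (λ + 1)(λ² + λ + 3)
λ² + λ + 3 = 0  ⇒  λ = (-1 ± √((1)² - 4·(3)))/2 = (-1 ± √(-11))/2
  = (-1 + i√11)/2,  (-1 - i√11)/2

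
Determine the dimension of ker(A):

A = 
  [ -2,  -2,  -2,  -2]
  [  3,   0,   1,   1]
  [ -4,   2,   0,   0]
nullity(A) = 2

Row reduce:
R2 → R2 + (3/2)·R1
R3 → R3 - (2)·R1
R3 → R3 + (2)·R2
REF = 
  [ -2,  -2,  -2,  -2]
  [  0,  -3,  -2,  -2]
  [  0,   0,   0,   0]
Pivot columns: 1, 2 → 2 pivots.
rank(A) = 2, so nullity(A) = 4 - 2 = 2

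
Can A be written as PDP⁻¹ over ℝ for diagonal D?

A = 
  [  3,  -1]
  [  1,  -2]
Yes

tr(A) = 1, det(A) = -5
Characteristic polynomial: λ² - tr(A)λ + det(A) = λ² - λ - 5
λ² - λ - 5 = 0  ⇒  λ = (1 ± √((-1)² - 4·(-5)))/2 = (1 ± √(21))/2
  = (1 + √21)/2,  (1 - √21)/2
Eigenvalues: (1 + √21)/2, (1 - √21)/2  (≈ 2.791, -1.791)
The two irrational eigenvalues are distinct (simple), so each has alg. mult. = geom. mult. = 1.
Sum of geometric multiplicities equals n, so A has n independent eigenvectors.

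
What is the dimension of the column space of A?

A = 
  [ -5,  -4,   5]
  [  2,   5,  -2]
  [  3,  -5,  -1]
Row reduce:
R2 → R2 + (2/5)·R1
R3 → R3 + (3/5)·R1
R3 → R3 + (37/17)·R2
REF = 
  [  -5,   -4,    5]
  [   0, 17/5,    0]
  [   0,    0,    2]
Pivot columns: 1, 2, 3 → 3 pivots.
dim(Col(A)) = number of pivot columns = 3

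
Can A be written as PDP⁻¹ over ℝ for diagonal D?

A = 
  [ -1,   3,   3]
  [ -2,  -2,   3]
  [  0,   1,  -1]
No

Characteristic polynomial: det(λI - A) = λ³ + 4λ² + 8λ + 11
By the rational root theorem any rational root is an integer dividing 11; none of those is a root, so p(λ) has no rational roots and hence (being an irreducible cubic) no repeated roots.
Discriminant of the cubic: Δ = -771
Δ < 0 ⇒ one real eigenvalue and a complex-conjugate pair: λ ≈ -2.554, -0.723 + 1.945i, -0.723 - 1.945i
Has complex eigenvalues (not diagonalizable over ℝ).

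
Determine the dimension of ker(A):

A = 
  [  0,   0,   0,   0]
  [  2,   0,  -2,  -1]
nullity(A) = 3

Row reduce:
Swap R1 ↔ R2
REF = 
  [  2,   0,  -2,  -1]
  [  0,   0,   0,   0]
Pivot columns: 1 → 1 pivot.
rank(A) = 1, so nullity(A) = 4 - 1 = 3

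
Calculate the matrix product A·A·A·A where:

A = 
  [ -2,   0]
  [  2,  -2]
A² = A·A:
A²[1,1] = (-2)(-2) + (0)(2) = 4
A²[1,2] = (-2)(0) + (0)(-2) = 0
A²[2,1] = (2)(-2) + (-2)(2) = -8
A²[2,2] = (2)(0) + (-2)(-2) = 4
A² = 
  [  4,   0]
  [ -8,   4]

A^3 = A^2·A:
A^3[1,1] = (4)(-2) + (0)(2) = -8
A^3[1,2] = (4)(0) + (0)(-2) = 0
A^3[2,1] = (-8)(-2) + (4)(2) = 24
A^3[2,2] = (-8)(0) + (4)(-2) = -8
A^3 = 
  [ -8,   0]
  [ 24,  -8]

A^4 = A^3·A:
A^4[1,1] = (-8)(-2) + (0)(2) = 16
A^4[1,2] = (-8)(0) + (0)(-2) = 0
A^4[2,1] = (24)(-2) + (-8)(2) = -64
A^4[2,2] = (24)(0) + (-8)(-2) = 16
A^4 = 
  [ 16,   0]
  [-64,  16]

Therefore
A^4 = 
  [ 16,   0]
  [-64,  16]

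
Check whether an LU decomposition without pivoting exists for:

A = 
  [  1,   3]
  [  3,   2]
Yes.
A[1,1] = 1 ≠ 0, so Gaussian elimination proceeds without a row swap: multiplier ℓ₂₁ = (3)/(1) = 3, and U[2,2] = 2 - (3)(3) = -7.
L = 
  [  1,   0]
  [  3,   1]
U = 
  [  1,   3]
  [  0,  -7]
Check row 2 of LU: [(3)(1), (3)(3) + (-7)] = [3, 2] = row 2 of A ✓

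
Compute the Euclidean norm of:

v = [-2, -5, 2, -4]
7

||v||₂ = √((-2)² + (-5)² + (2)² + (-4)²) = √49 = 7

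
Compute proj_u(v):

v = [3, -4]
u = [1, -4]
v·u = (3)(1) + (-4)(-4) = 19
u·u = (1)² + (-4)² = 17
proj_u(v) = (v·u / u·u) × u = (19/17) × u

proj_u(v) = [19/17, -76/17]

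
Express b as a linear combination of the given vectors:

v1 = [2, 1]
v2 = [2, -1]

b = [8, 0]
c1 = 2, c2 = 2

b = 2·v1 + 2·v2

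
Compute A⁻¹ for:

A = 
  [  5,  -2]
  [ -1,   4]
det(A) = (5)(4) - (-2)(-1) = 18
For a 2×2 matrix, A⁻¹ = (1/det(A)) · [[d, -b], [-c, a]]
    = (1/18) · [[4, 2], [1, 5]]

A⁻¹ = 
  [ 2/9,  1/9]
  [1/18, 5/18]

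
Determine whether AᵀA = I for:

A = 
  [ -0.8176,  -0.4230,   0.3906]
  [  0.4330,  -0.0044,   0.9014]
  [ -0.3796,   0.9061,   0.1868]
Yes

AᵀA = 
  [  1.0001,   0,   0]
  [  0,   1,   0.0001]
  [  0,   0.0001,   1]
≈ I (equal to I up to the 4-dp rounding of the entries)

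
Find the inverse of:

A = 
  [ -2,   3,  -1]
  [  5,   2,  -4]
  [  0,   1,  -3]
det(A) = (-2)·((2)(-3) - (-4)(1)) - (3)·((5)(-3) - (-4)(0)) + (-1)·((5)(1) - (2)(0))
  = (-2)(-2) - (3)(-15) + (-1)(5)
  = 44
det(A) = 44 ≠ 0, so A is invertible.

Cofactors Cᵢⱼ = (-1)ⁱ⁺ʲ·Mᵢⱼ:
C = 
  [ -2,  15,   5]
  [  8,   6,   2]
  [-10, -13, -19]

adj(A) = Cᵀ:
adj(A) = 
  [ -2,   8, -10]
  [ 15,   6, -13]
  [  5,   2, -19]

A⁻¹ = (1/44) · adj(A):
A⁻¹ = 
  [ -1/22,   2/11,  -5/22]
  [ 15/44,   3/22, -13/44]
  [  5/44,   1/22, -19/44]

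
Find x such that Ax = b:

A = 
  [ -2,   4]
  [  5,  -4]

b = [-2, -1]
x = [-1, -1]

Row reduce the augmented matrix [A|b]:
R2 → R2 + (5/2)·R1
REF = 
  [ -2,   4,  -2]
  [  0,   6,  -6]

Back-substitution:
x₂ = (-6) / 6 = -1
x₁ = (-2 - (4)(-1)) / (-2) = -1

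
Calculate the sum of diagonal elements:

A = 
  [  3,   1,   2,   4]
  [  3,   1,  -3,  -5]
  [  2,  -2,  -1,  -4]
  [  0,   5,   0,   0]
3

tr(A) = 3 + 1 + -1 + 0 = 3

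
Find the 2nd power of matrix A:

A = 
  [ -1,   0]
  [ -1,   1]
A² = A·A:
A²[1,1] = (-1)(-1) + (0)(-1) = 1
A²[1,2] = (-1)(0) + (0)(1) = 0
A²[2,1] = (-1)(-1) + (1)(-1) = 0
A²[2,2] = (-1)(0) + (1)(1) = 1
A² = 
  [  1,   0]
  [  0,   1]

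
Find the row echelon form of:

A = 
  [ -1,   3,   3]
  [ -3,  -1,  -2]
Row operations:
R2 → R2 - (3)·R1

Resulting echelon form:
REF = 
  [ -1,   3,   3]
  [  0, -10, -11]

Rank = 2 (number of non-zero pivot rows).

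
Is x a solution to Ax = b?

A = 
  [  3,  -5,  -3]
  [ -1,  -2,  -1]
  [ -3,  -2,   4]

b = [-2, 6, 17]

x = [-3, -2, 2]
No

Ax = [-5, 5, 21] ≠ b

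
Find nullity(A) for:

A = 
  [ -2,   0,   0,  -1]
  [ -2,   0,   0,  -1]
nullity(A) = 3

Row reduce:
R2 → R2 - (1)·R1
REF = 
  [ -2,   0,   0,  -1]
  [  0,   0,   0,   0]
Pivot columns: 1 → 1 pivot.
rank(A) = 1, so nullity(A) = 4 - 1 = 3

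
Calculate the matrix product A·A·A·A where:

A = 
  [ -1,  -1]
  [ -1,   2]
A^4 = 
  [  5,  -7]
  [ -7,  26]

A² = A·A:
A²[1,1] = (-1)(-1) + (-1)(-1) = 2
A²[1,2] = (-1)(-1) + (-1)(2) = -1
A²[2,1] = (-1)(-1) + (2)(-1) = -1
A²[2,2] = (-1)(-1) + (2)(2) = 5
A² = 
  [  2,  -1]
  [ -1,   5]

A^3 = A^2·A:
A^3[1,1] = (2)(-1) + (-1)(-1) = -1
A^3[1,2] = (2)(-1) + (-1)(2) = -4
A^3[2,1] = (-1)(-1) + (5)(-1) = -4
A^3[2,2] = (-1)(-1) + (5)(2) = 11
A^3 = 
  [ -1,  -4]
  [ -4,  11]

A^4 = A^3·A:
A^4[1,1] = (-1)(-1) + (-4)(-1) = 5
A^4[1,2] = (-1)(-1) + (-4)(2) = -7
A^4[2,1] = (-4)(-1) + (11)(-1) = -7
A^4[2,2] = (-4)(-1) + (11)(2) = 26
A^4 = 
  [  5,  -7]
  [ -7,  26]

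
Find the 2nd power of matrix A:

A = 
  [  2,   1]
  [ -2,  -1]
A² = A·A:
A²[1,1] = (2)(2) + (1)(-2) = 2
A²[1,2] = (2)(1) + (1)(-1) = 1
A²[2,1] = (-2)(2) + (-1)(-2) = -2
A²[2,2] = (-2)(1) + (-1)(-1) = -1
A² = 
  [  2,   1]
  [ -2,  -1]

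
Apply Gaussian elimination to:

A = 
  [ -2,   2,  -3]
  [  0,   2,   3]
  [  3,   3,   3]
Row operations:
R3 → R3 + (3/2)·R1
R3 → R3 - (3)·R2

Resulting echelon form:
REF = 
  [   -2,     2,    -3]
  [    0,     2,     3]
  [    0,     0, -21/2]

Rank = 3 (number of non-zero pivot rows).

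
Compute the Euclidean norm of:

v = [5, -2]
5.385

||v||₂ = √((5)² + (-2)²) = √29 = 5.385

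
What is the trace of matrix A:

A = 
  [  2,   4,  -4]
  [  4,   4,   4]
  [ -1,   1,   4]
10

tr(A) = 2 + 4 + 4 = 10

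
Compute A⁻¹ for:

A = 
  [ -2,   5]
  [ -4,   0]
det(A) = (-2)(0) - (5)(-4) = 20
For a 2×2 matrix, A⁻¹ = (1/det(A)) · [[d, -b], [-c, a]]
    = (1/20) · [[0, -5], [4, -2]]

A⁻¹ = 
  [    0,  -1/4]
  [  1/5, -1/10]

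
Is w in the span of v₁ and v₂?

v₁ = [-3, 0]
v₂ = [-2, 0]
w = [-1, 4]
No

Form the augmented matrix and row-reduce:
[v₁|v₂|w] = 
  [ -3,  -2,  -1]
  [  0,   0,   4]
(already in echelon form — no row operations needed)

Row 2 reads [0 0 | 4], i.e. 0 = 4, so the system is inconsistent and w ∉ span{v₁, v₂}.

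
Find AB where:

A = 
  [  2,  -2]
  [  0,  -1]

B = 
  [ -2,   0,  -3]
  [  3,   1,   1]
A is 2×2 and B is 2×3, so AB is 2×3. Each entry is (row of A)·(column of B):
AB[1,1] = (2)(-2) + (-2)(3) = -10
AB[1,2] = (2)(0) + (-2)(1) = -2
AB[1,3] = (2)(-3) + (-2)(1) = -8
AB[2,1] = (0)(-2) + (-1)(3) = -3
AB[2,2] = (0)(0) + (-1)(1) = -1
AB[2,3] = (0)(-3) + (-1)(1) = -1

AB = 
  [-10,  -2,  -8]
  [ -3,  -1,  -1]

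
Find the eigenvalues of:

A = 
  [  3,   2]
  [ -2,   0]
λ = (3 + i√7)/2, (3 - i√7)/2  (≈ 1.5 + 1.323i, 1.5 - 1.323i)

tr(A) = 3, det(A) = 4
Characteristic polynomial: λ² - tr(A)λ + det(A) = λ² - 3λ + 4
λ² - 3λ + 4 = 0  ⇒  λ = (3 ± √((-3)² - 4·(4)))/2 = (3 ± √(-7))/2
  = (3 + i√7)/2,  (3 - i√7)/2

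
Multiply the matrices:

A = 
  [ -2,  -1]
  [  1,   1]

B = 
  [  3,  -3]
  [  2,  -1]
A is 2×2 and B is 2×2, so AB is 2×2. Each entry is (row of A)·(column of B):
AB[1,1] = (-2)(3) + (-1)(2) = -8
AB[1,2] = (-2)(-3) + (-1)(-1) = 7
AB[2,1] = (1)(3) + (1)(2) = 5
AB[2,2] = (1)(-3) + (1)(-1) = -4

AB = 
  [ -8,   7]
  [  5,  -4]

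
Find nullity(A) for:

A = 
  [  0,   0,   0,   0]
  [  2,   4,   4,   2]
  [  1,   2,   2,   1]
nullity(A) = 3

Row reduce:
Swap R1 ↔ R2
R3 → R3 - (1/2)·R1
REF = 
  [  2,   4,   4,   2]
  [  0,   0,   0,   0]
  [  0,   0,   0,   0]
Pivot columns: 1 → 1 pivot.
rank(A) = 1, so nullity(A) = 4 - 1 = 3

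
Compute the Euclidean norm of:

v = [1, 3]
3.162

||v||₂ = √((1)² + (3)²) = √10 = 3.162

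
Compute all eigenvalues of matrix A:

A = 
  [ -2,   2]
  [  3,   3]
tr(A) = 1, det(A) = -12
Characteristic polynomial: λ² - tr(A)λ + det(A) = λ² - λ - 12
λ² - λ - 12 = (λ + 3)(λ - 4)

λ = 4, -3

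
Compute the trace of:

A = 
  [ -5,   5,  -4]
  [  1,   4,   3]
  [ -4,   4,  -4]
-5

tr(A) = -5 + 4 + -4 = -5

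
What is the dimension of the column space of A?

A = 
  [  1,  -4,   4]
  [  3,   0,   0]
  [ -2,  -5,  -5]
Row reduce:
R2 → R2 - (3)·R1
R3 → R3 + (2)·R1
R3 → R3 + (13/12)·R2
REF = 
  [  1,  -4,   4]
  [  0,  12, -12]
  [  0,   0, -10]
Pivot columns: 1, 2, 3 → 3 pivots.
dim(Col(A)) = number of pivot columns = 3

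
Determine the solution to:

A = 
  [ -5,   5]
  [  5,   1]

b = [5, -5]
x = [-1, 0]

Row reduce the augmented matrix [A|b]:
R2 → R2 + (1)·R1
REF = 
  [ -5,   5,   5]
  [  0,   6,   0]

Back-substitution:
x₂ = 0 / 6 = 0
x₁ = (5 - (5)(0)) / (-5) = -1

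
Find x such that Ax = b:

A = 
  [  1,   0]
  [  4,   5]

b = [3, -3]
Row reduce the augmented matrix [A|b]:
R2 → R2 - (4)·R1
REF = 
  [  1,   0,   3]
  [  0,   5, -15]

Back-substitution:
x₂ = (-15) / 5 = -3
x₁ = (3 - (0)(-3)) / 1 = 3

x = [3, -3]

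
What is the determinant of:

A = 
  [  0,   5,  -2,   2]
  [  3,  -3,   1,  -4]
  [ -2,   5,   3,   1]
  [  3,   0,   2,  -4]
-7

Cofactor expansion along row 1: det(A) = a₁₁M₁₁ - a₁₂M₁₂ + a₁₃M₁₃ - a₁₄M₁₄

M₁₁ = det[[-3, 1, -4]; [5, 3, 1]; [0, 2, -4]]
  = (-3)·((3)(-4) - (1)(2)) - (1)·((5)(-4) - (1)(0)) + (-4)·((5)(2) - (3)(0))
  = (-3)(-14) - (1)(-20) + (-4)(10)
  = 22
M₁₂ = det[[3, 1, -4]; [-2, 3, 1]; [3, 2, -4]]
  = (3)·((3)(-4) - (1)(2)) - (1)·((-2)(-4) - (1)(3)) + (-4)·((-2)(2) - (3)(3))
  = (3)(-14) - (1)(5) + (-4)(-13)
  = 5
M₁₃ = det[[3, -3, -4]; [-2, 5, 1]; [3, 0, -4]]
  = (3)·((5)(-4) - (1)(0)) - (-3)·((-2)(-4) - (1)(3)) + (-4)·((-2)(0) - (5)(3))
  = (3)(-20) - (-3)(5) + (-4)(-15)
  = 15
M₁₄ = det[[3, -3, 1]; [-2, 5, 3]; [3, 0, 2]]
  = (3)·((5)(2) - (3)(0)) - (-3)·((-2)(2) - (3)(3)) + (1)·((-2)(0) - (5)(3))
  = (3)(10) - (-3)(-13) + (1)(-15)
  = -24

det(A) = (0)(22) - (5)(5) + (-2)(15) - (2)(-24) = -7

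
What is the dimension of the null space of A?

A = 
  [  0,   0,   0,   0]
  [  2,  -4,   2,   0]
nullity(A) = 3

Row reduce:
Swap R1 ↔ R2
REF = 
  [  2,  -4,   2,   0]
  [  0,   0,   0,   0]
Pivot columns: 1 → 1 pivot.
rank(A) = 1, so nullity(A) = 4 - 1 = 3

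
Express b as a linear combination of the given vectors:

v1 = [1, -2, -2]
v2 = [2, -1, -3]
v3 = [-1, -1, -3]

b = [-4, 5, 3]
c1 = -3, c2 = 0, c3 = 1

b = -3·v1 + 0·v2 + 1·v3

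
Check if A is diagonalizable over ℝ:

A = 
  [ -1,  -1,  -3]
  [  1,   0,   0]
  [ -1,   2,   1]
No

Characteristic polynomial: det(λI - A) = λ³ - 3λ + 5
By the rational root theorem any rational root is an integer dividing 5; none of those is a root, so p(λ) has no rational roots and hence (being an irreducible cubic) no repeated roots.
Discriminant of the cubic: Δ = -567
Δ < 0 ⇒ one real eigenvalue and a complex-conjugate pair: λ ≈ -2.279, 1.14 + 0.9463i, 1.14 - 0.9463i
Has complex eigenvalues (not diagonalizable over ℝ).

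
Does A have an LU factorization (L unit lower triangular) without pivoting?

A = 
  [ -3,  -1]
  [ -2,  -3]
Yes.
A[1,1] = -3 ≠ 0, so Gaussian elimination proceeds without a row swap: multiplier ℓ₂₁ = (-2)/(-3) = 2/3, and U[2,2] = -3 - (2/3)(-1) = -7/3.
L = 
  [  1,   0]
  [2/3,   1]
U = 
  [  -3,   -1]
  [   0, -7/3]
Check row 2 of LU: [(2/3)(-3), (2/3)(-1) + (-7/3)] = [-2, -3] = row 2 of A ✓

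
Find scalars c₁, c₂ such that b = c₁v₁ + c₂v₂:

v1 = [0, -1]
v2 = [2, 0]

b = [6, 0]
c1 = 0, c2 = 3

b = 0·v1 + 3·v2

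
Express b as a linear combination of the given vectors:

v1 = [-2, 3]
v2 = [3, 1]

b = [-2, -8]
c1 = -2, c2 = -2

b = -2·v1 + -2·v2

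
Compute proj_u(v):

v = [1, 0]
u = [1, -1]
v·u = (1)(1) + (0)(-1) = 1
u·u = (1)² + (-1)² = 2
proj_u(v) = (v·u / u·u) × u = (1/2) × u

proj_u(v) = [1/2, -1/2]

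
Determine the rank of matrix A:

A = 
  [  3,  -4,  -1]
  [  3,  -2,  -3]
rank(A) = 2

Row reduce:
R2 → R2 - (1)·R1
REF = 
  [  3,  -4,  -1]
  [  0,   2,  -2]
Pivot columns: 1, 2 → 2 pivots.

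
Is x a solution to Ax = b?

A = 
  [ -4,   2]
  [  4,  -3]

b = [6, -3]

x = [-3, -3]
Yes

Ax = [6, -3] = b ✓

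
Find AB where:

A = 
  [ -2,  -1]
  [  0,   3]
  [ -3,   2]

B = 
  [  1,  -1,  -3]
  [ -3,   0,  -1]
AB = 
  [  1,   2,   7]
  [ -9,   0,  -3]
  [ -9,   3,   7]

A is 3×2 and B is 2×3, so AB is 3×3. Each entry is (row of A)·(column of B):
AB[1,1] = (-2)(1) + (-1)(-3) = 1
AB[1,2] = (-2)(-1) + (-1)(0) = 2
AB[1,3] = (-2)(-3) + (-1)(-1) = 7
AB[2,1] = (0)(1) + (3)(-3) = -9
AB[2,2] = (0)(-1) + (3)(0) = 0
AB[2,3] = (0)(-3) + (3)(-1) = -3
AB[3,1] = (-3)(1) + (2)(-3) = -9
AB[3,2] = (-3)(-1) + (2)(0) = 3
AB[3,3] = (-3)(-3) + (2)(-1) = 7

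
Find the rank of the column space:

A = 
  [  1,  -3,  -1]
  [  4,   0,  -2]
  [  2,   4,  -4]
Row reduce:
R2 → R2 - (4)·R1
R3 → R3 - (2)·R1
R3 → R3 - (5/6)·R2
REF = 
  [    1,    -3,    -1]
  [    0,    12,     2]
  [    0,     0, -11/3]
Pivot columns: 1, 2, 3 → 3 pivots.
dim(Col(A)) = number of pivot columns = 3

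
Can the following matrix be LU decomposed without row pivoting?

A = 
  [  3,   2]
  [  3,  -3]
Yes.
A[1,1] = 3 ≠ 0, so Gaussian elimination proceeds without a row swap: multiplier ℓ₂₁ = (3)/(3) = 1, and U[2,2] = -3 - (1)(2) = -5.
L = 
  [  1,   0]
  [  1,   1]
U = 
  [  3,   2]
  [  0,  -5]
Check row 2 of LU: [(1)(3), (1)(2) + (-5)] = [3, -3] = row 2 of A ✓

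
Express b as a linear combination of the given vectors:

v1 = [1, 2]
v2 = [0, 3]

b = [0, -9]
c1 = 0, c2 = -3

b = 0·v1 + -3·v2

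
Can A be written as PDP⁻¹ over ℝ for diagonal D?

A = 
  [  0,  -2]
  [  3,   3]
No

tr(A) = 3, det(A) = 6
Characteristic polynomial: λ² - tr(A)λ + det(A) = λ² - 3λ + 6
λ² - 3λ + 6 = 0  ⇒  λ = (3 ± √((-3)² - 4·(6)))/2 = (3 ± √(-15))/2
  = (3 + i√15)/2,  (3 - i√15)/2
Eigenvalues: (3 + i√15)/2, (3 - i√15)/2  (≈ 1.5 + 1.936i, 1.5 - 1.936i)
Has complex eigenvalues (not diagonalizable over ℝ).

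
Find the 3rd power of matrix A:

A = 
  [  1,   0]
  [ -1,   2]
A² = A·A:
A²[1,1] = (1)(1) + (0)(-1) = 1
A²[1,2] = (1)(0) + (0)(2) = 0
A²[2,1] = (-1)(1) + (2)(-1) = -3
A²[2,2] = (-1)(0) + (2)(2) = 4
A² = 
  [  1,   0]
  [ -3,   4]

A^3 = A^2·A:
A^3[1,1] = (1)(1) + (0)(-1) = 1
A^3[1,2] = (1)(0) + (0)(2) = 0
A^3[2,1] = (-3)(1) + (4)(-1) = -7
A^3[2,2] = (-3)(0) + (4)(2) = 8
A^3 = 
  [  1,   0]
  [ -7,   8]

Therefore
A^3 = 
  [  1,   0]
  [ -7,   8]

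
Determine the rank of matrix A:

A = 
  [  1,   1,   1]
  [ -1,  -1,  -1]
Row reduce:
R2 → R2 + (1)·R1
REF = 
  [  1,   1,   1]
  [  0,   0,   0]
Pivot columns: 1 → 1 pivot.

rank(A) = 1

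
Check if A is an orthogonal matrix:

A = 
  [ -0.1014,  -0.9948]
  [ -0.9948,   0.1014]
Yes

AᵀA = 
  [  0.9999,   0]
  [  0,   0.9999]
≈ I (equal to I up to the 4-dp rounding of the entries)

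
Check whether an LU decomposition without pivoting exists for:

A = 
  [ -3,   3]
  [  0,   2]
Yes.
A[1,1] = -3 ≠ 0, so Gaussian elimination proceeds without a row swap: multiplier ℓ₂₁ = (0)/(-3) = 0, and U[2,2] = 2 - (0)(3) = 2.
L = 
  [  1,   0]
  [  0,   1]
U = 
  [ -3,   3]
  [  0,   2]
Check row 2 of LU: [(0)(-3), (0)(3) + 2] = [0, 2] = row 2 of A ✓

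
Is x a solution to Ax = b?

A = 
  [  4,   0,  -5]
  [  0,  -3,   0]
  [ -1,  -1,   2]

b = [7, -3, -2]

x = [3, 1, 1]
Yes

Ax = [7, -3, -2] = b ✓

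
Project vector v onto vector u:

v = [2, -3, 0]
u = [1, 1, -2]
v·u = (2)(1) + (-3)(1) + (0)(-2) = -1
u·u = (1)² + (1)² + (-2)² = 6
proj_u(v) = (v·u / u·u) × u = (-1/6) × u

proj_u(v) = [-1/6, -1/6, 1/3]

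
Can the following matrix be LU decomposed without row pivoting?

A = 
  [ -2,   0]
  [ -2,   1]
Yes.
A[1,1] = -2 ≠ 0, so Gaussian elimination proceeds without a row swap: multiplier ℓ₂₁ = (-2)/(-2) = 1, and U[2,2] = 1 - (1)(0) = 1.
L = 
  [  1,   0]
  [  1,   1]
U = 
  [ -2,   0]
  [  0,   1]
Check row 2 of LU: [(1)(-2), (1)(0) + 1] = [-2, 1] = row 2 of A ✓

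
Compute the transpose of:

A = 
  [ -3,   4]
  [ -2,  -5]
Aᵀ = 
  [ -3,  -2]
  [  4,  -5]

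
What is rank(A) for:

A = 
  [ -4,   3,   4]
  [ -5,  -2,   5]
rank(A) = 2

Row reduce:
R2 → R2 - (5/4)·R1
REF = 
  [   -4,     3,     4]
  [    0, -23/4,     0]
Pivot columns: 1, 2 → 2 pivots.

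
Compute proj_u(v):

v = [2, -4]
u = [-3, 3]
proj_u(v) = [3, -3]

v·u = (2)(-3) + (-4)(3) = -18
u·u = (-3)² + (3)² = 18
proj_u(v) = (v·u / u·u) × u = (-18/18) × u = (-1) × u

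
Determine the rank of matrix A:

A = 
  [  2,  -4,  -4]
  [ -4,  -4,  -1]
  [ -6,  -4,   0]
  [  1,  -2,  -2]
Row reduce:
R2 → R2 + (2)·R1
R3 → R3 + (3)·R1
R4 → R4 - (1/2)·R1
R3 → R3 - (4/3)·R2
REF = 
  [  2,  -4,  -4]
  [  0, -12,  -9]
  [  0,   0,   0]
  [  0,   0,   0]
Pivot columns: 1, 2 → 2 pivots.

rank(A) = 2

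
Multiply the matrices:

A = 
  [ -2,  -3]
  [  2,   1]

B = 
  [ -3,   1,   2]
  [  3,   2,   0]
AB = 
  [ -3,  -8,  -4]
  [ -3,   4,   4]

A is 2×2 and B is 2×3, so AB is 2×3. Each entry is (row of A)·(column of B):
AB[1,1] = (-2)(-3) + (-3)(3) = -3
AB[1,2] = (-2)(1) + (-3)(2) = -8
AB[1,3] = (-2)(2) + (-3)(0) = -4
AB[2,1] = (2)(-3) + (1)(3) = -3
AB[2,2] = (2)(1) + (1)(2) = 4
AB[2,3] = (2)(2) + (1)(0) = 4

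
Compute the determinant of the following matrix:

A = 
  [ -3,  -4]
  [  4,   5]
1

For a 2×2 matrix, det = ad - bc = (-3)(5) - (-4)(4) = 1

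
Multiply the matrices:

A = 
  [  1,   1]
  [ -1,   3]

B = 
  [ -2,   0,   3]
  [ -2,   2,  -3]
A is 2×2 and B is 2×3, so AB is 2×3. Each entry is (row of A)·(column of B):
AB[1,1] = (1)(-2) + (1)(-2) = -4
AB[1,2] = (1)(0) + (1)(2) = 2
AB[1,3] = (1)(3) + (1)(-3) = 0
AB[2,1] = (-1)(-2) + (3)(-2) = -4
AB[2,2] = (-1)(0) + (3)(2) = 6
AB[2,3] = (-1)(3) + (3)(-3) = -12

AB = 
  [ -4,   2,   0]
  [ -4,   6, -12]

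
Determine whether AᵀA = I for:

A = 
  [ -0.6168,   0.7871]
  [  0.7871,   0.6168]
Yes

AᵀA = 
  [  1,   0]
  [  0,   1]
≈ I (equal to I up to the 4-dp rounding of the entries)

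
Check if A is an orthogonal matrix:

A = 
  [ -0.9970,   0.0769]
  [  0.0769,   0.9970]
Yes

AᵀA = 
  [  0.9999,   0]
  [  0,   0.9999]
≈ I (equal to I up to the 4-dp rounding of the entries)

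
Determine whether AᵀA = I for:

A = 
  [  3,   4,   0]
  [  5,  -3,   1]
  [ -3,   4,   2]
No

AᵀA = 
  [ 43, -15,  -1]
  [-15,  41,   5]
  [ -1,   5,   5]
≠ I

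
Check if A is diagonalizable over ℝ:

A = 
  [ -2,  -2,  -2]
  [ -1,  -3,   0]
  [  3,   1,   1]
No

Characteristic polynomial: det(λI - A) = λ³ + 4λ² + 5λ + 12
By the rational root theorem any rational root is an integer dividing 12; none of those is a root, so p(λ) has no rational roots and hence (being an irreducible cubic) no repeated roots.
Discriminant of the cubic: Δ = -2740
Δ < 0 ⇒ one real eigenvalue and a complex-conjugate pair: λ ≈ -3.545, -0.2277 + 1.826i, -0.2277 - 1.826i
Has complex eigenvalues (not diagonalizable over ℝ).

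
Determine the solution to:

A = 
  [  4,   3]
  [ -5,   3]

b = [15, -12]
Row reduce the augmented matrix [A|b]:
R2 → R2 + (5/4)·R1
REF = 
  [   4,    3,   15]
  [   0, 27/4, 27/4]

Back-substitution:
x₂ = (27/4) / (27/4) = 1
x₁ = (15 - (3)(1)) / 4 = 3

x = [3, 1]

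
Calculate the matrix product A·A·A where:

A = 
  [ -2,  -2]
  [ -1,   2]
A^3 = 
  [-12, -12]
  [ -6,  12]

A² = A·A:
A²[1,1] = (-2)(-2) + (-2)(-1) = 6
A²[1,2] = (-2)(-2) + (-2)(2) = 0
A²[2,1] = (-1)(-2) + (2)(-1) = 0
A²[2,2] = (-1)(-2) + (2)(2) = 6
A² = 
  [  6,   0]
  [  0,   6]

A^3 = A^2·A:
A^3[1,1] = (6)(-2) + (0)(-1) = -12
A^3[1,2] = (6)(-2) + (0)(2) = -12
A^3[2,1] = (0)(-2) + (6)(-1) = -6
A^3[2,2] = (0)(-2) + (6)(2) = 12
A^3 = 
  [-12, -12]
  [ -6,  12]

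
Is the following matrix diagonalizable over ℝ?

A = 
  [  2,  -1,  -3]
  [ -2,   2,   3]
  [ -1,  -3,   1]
No

Characteristic polynomial: det(λI - A) = λ³ - 5λ² + 12λ + 1
By the rational root theorem any rational root is an integer dividing 1; none of those is a root, so p(λ) has no rational roots and hence (being an irreducible cubic) no repeated roots.
Discriminant of the cubic: Δ = -3919
Δ < 0 ⇒ one real eigenvalue and a complex-conjugate pair: λ ≈ 2.54 + 2.441i, 2.54 - 2.441i, -0.08058
Has complex eigenvalues (not diagonalizable over ℝ).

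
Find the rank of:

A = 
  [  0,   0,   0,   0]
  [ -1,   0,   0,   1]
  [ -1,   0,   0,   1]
Row reduce:
Swap R1 ↔ R2
R3 → R3 - (1)·R1
REF = 
  [ -1,   0,   0,   1]
  [  0,   0,   0,   0]
  [  0,   0,   0,   0]
Pivot columns: 1 → 1 pivot.

rank(A) = 1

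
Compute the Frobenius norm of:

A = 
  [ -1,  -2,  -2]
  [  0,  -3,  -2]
||A||_F = 4.69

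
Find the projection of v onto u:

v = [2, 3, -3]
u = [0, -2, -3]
v·u = (2)(0) + (3)(-2) + (-3)(-3) = 3
u·u = (0)² + (-2)² + (-3)² = 13
proj_u(v) = (v·u / u·u) × u = (3/13) × u

proj_u(v) = [0, -6/13, -9/13]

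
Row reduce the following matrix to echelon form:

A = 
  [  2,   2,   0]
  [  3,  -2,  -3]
Row operations:
R2 → R2 - (3/2)·R1

Resulting echelon form:
REF = 
  [  2,   2,   0]
  [  0,  -5,  -3]

Rank = 2 (number of non-zero pivot rows).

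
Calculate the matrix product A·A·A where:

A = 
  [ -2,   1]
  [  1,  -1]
A² = A·A:
A²[1,1] = (-2)(-2) + (1)(1) = 5
A²[1,2] = (-2)(1) + (1)(-1) = -3
A²[2,1] = (1)(-2) + (-1)(1) = -3
A²[2,2] = (1)(1) + (-1)(-1) = 2
A² = 
  [  5,  -3]
  [ -3,   2]

A^3 = A^2·A:
A^3[1,1] = (5)(-2) + (-3)(1) = -13
A^3[1,2] = (5)(1) + (-3)(-1) = 8
A^3[2,1] = (-3)(-2) + (2)(1) = 8
A^3[2,2] = (-3)(1) + (2)(-1) = -5
A^3 = 
  [-13,   8]
  [  8,  -5]

Therefore
A^3 = 
  [-13,   8]
  [  8,  -5]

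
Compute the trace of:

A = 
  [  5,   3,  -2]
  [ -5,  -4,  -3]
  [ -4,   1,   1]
2

tr(A) = 5 + -4 + 1 = 2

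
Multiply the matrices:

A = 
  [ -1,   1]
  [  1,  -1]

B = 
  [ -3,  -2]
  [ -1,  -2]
AB = 
  [  2,   0]
  [ -2,   0]

A is 2×2 and B is 2×2, so AB is 2×2. Each entry is (row of A)·(column of B):
AB[1,1] = (-1)(-3) + (1)(-1) = 2
AB[1,2] = (-1)(-2) + (1)(-2) = 0
AB[2,1] = (1)(-3) + (-1)(-1) = -2
AB[2,2] = (1)(-2) + (-1)(-2) = 0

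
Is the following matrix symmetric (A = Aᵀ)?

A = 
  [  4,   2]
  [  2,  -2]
Yes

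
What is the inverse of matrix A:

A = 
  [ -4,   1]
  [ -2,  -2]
det(A) = (-4)(-2) - (1)(-2) = 10
For a 2×2 matrix, A⁻¹ = (1/det(A)) · [[d, -b], [-c, a]]
    = (1/10) · [[-2, -1], [2, -4]]

A⁻¹ = 
  [ -1/5, -1/10]
  [  1/5,  -2/5]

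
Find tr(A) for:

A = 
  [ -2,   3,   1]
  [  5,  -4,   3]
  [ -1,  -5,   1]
-5

tr(A) = -2 + -4 + 1 = -5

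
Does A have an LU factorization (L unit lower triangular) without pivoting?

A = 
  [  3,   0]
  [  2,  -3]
Yes.
A[1,1] = 3 ≠ 0, so Gaussian elimination proceeds without a row swap: multiplier ℓ₂₁ = (2)/(3) = 2/3, and U[2,2] = -3 - (2/3)(0) = -3.
L = 
  [  1,   0]
  [2/3,   1]
U = 
  [  3,   0]
  [  0,  -3]
Check row 2 of LU: [(2/3)(3), (2/3)(0) + (-3)] = [2, -3] = row 2 of A ✓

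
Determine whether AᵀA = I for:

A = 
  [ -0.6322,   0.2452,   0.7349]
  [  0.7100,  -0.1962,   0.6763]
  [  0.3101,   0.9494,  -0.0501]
Yes

AᵀA = 
  [  0.9999,   0.0001,   0]
  [  0.0001,   1,  -0.0001]
  [  0,  -0.0001,   1]
≈ I (equal to I up to the 4-dp rounding of the entries)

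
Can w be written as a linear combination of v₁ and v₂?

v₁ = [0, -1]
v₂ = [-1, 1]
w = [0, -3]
Yes

Form the augmented matrix and row-reduce:
[v₁|v₂|w] = 
  [  0,  -1,   0]
  [ -1,   1,  -3]
Swap R1 ↔ R2
REF = 
  [ -1,   1,  -3]
  [  0,  -1,   0]

No row of the form [0 0 | nonzero], so the system is consistent. Back-substitution gives c₁ = 3, c₂ = 0: w = (3)·v₁ + (0)·v₂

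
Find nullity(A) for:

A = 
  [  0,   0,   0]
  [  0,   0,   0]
nullity(A) = 3

Row reduce:
(no row operations needed)
REF = 
  [  0,   0,   0]
  [  0,   0,   0]
Pivot columns: none → 0 pivots.
rank(A) = 0, so nullity(A) = 3 - 0 = 3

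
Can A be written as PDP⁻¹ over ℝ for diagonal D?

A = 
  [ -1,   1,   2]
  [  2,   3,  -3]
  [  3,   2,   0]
No

Characteristic polynomial: det(λI - A) = λ³ - 2λ² - 5λ + 25
By the rational root theorem any rational root is an integer dividing 25; none of those is a root, so p(λ) has no rational roots and hence (being an irreducible cubic) no repeated roots.
Discriminant of the cubic: Δ = -10975
Δ < 0 ⇒ one real eigenvalue and a complex-conjugate pair: λ ≈ -2.845, 2.423 + 1.708i, 2.423 - 1.708i
Has complex eigenvalues (not diagonalizable over ℝ).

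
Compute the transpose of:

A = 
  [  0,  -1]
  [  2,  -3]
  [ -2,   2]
Aᵀ = 
  [  0,   2,  -2]
  [ -1,  -3,   2]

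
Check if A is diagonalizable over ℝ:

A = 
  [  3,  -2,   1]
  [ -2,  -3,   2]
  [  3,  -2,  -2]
No

Characteristic polynomial: det(λI - A) = λ³ + 2λ² - 12λ - 39
By the rational root theorem any rational root is an integer dividing 39; none of those is a root, so p(λ) has no rational roots and hence (being an irreducible cubic) no repeated roots.
Discriminant of the cubic: Δ = -15483
Δ < 0 ⇒ one real eigenvalue and a complex-conjugate pair: λ ≈ 3.818, -2.909 + 1.324i, -2.909 - 1.324i
Has complex eigenvalues (not diagonalizable over ℝ).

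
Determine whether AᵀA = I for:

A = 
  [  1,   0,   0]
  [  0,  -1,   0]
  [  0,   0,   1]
Yes

AᵀA = 
  [  1,   0,   0]
  [  0,   1,   0]
  [  0,   0,   1]
= I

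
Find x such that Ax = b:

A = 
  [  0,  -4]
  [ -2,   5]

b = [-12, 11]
Row reduce the augmented matrix [A|b]:
Swap R1 ↔ R2
REF = 
  [ -2,   5,  11]
  [  0,  -4, -12]

Back-substitution:
x₂ = (-12) / (-4) = 3
x₁ = (11 - (5)(3)) / (-2) = 2

x = [2, 3]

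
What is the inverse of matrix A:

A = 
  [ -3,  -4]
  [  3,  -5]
det(A) = (-3)(-5) - (-4)(3) = 27
For a 2×2 matrix, A⁻¹ = (1/det(A)) · [[d, -b], [-c, a]]
    = (1/27) · [[-5, 4], [-3, -3]]

A⁻¹ = 
  [-5/27,  4/27]
  [ -1/9,  -1/9]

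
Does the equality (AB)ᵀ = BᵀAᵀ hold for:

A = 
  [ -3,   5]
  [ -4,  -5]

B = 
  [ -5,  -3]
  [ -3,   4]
Yes

(AB)ᵀ = 
  [  0,  35]
  [ 29,  -8]

BᵀAᵀ = 
  [  0,  35]
  [ 29,  -8]

Both sides are equal — this is the standard identity (AB)ᵀ = BᵀAᵀ, which holds for all A, B.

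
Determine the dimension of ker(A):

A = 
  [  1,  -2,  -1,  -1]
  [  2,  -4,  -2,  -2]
nullity(A) = 3

Row reduce:
R2 → R2 - (2)·R1
REF = 
  [  1,  -2,  -1,  -1]
  [  0,   0,   0,   0]
Pivot columns: 1 → 1 pivot.
rank(A) = 1, so nullity(A) = 4 - 1 = 3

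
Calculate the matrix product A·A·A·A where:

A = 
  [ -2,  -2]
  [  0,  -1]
A² = A·A:
A²[1,1] = (-2)(-2) + (-2)(0) = 4
A²[1,2] = (-2)(-2) + (-2)(-1) = 6
A²[2,1] = (0)(-2) + (-1)(0) = 0
A²[2,2] = (0)(-2) + (-1)(-1) = 1
A² = 
  [  4,   6]
  [  0,   1]

A^3 = A^2·A:
A^3[1,1] = (4)(-2) + (6)(0) = -8
A^3[1,2] = (4)(-2) + (6)(-1) = -14
A^3[2,1] = (0)(-2) + (1)(0) = 0
A^3[2,2] = (0)(-2) + (1)(-1) = -1
A^3 = 
  [ -8, -14]
  [  0,  -1]

A^4 = A^3·A:
A^4[1,1] = (-8)(-2) + (-14)(0) = 16
A^4[1,2] = (-8)(-2) + (-14)(-1) = 30
A^4[2,1] = (0)(-2) + (-1)(0) = 0
A^4[2,2] = (0)(-2) + (-1)(-1) = 1
A^4 = 
  [ 16,  30]
  [  0,   1]

Therefore
A^4 = 
  [ 16,  30]
  [  0,   1]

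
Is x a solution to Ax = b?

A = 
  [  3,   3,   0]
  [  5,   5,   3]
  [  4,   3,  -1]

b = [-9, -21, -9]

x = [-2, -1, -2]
Yes

Ax = [-9, -21, -9] = b ✓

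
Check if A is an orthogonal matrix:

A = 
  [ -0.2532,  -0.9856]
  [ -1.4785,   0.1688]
No

AᵀA = 
  [  2.2501,   0]
  [  0,   0.9999]
≠ I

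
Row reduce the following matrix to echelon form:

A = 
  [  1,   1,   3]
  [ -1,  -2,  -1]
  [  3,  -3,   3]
Row operations:
R2 → R2 + (1)·R1
R3 → R3 - (3)·R1
R3 → R3 - (6)·R2

Resulting echelon form:
REF = 
  [  1,   1,   3]
  [  0,  -1,   2]
  [  0,   0, -18]

Rank = 3 (number of non-zero pivot rows).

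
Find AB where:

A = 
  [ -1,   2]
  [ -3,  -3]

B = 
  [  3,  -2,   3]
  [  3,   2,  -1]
AB = 
  [  3,   6,  -5]
  [-18,   0,  -6]

A is 2×2 and B is 2×3, so AB is 2×3. Each entry is (row of A)·(column of B):
AB[1,1] = (-1)(3) + (2)(3) = 3
AB[1,2] = (-1)(-2) + (2)(2) = 6
AB[1,3] = (-1)(3) + (2)(-1) = -5
AB[2,1] = (-3)(3) + (-3)(3) = -18
AB[2,2] = (-3)(-2) + (-3)(2) = 0
AB[2,3] = (-3)(3) + (-3)(-1) = -6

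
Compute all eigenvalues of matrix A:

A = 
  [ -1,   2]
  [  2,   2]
tr(A) = 1, det(A) = -6
Characteristic polynomial: λ² - tr(A)λ + det(A) = λ² - λ - 6
λ² - λ - 6 = (λ + 2)(λ - 3)

λ = 3, -2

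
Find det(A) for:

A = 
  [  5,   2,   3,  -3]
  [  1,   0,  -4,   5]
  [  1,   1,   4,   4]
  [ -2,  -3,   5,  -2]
Cofactor expansion along row 1: det(A) = a₁₁M₁₁ - a₁₂M₁₂ + a₁₃M₁₃ - a₁₄M₁₄

M₁₁ = det[[0, -4, 5]; [1, 4, 4]; [-3, 5, -2]]
  = (0)·((4)(-2) - (4)(5)) - (-4)·((1)(-2) - (4)(-3)) + (5)·((1)(5) - (4)(-3))
  = (0)(-28) - (-4)(10) + (5)(17)
  = 125
M₁₂ = det[[1, -4, 5]; [1, 4, 4]; [-2, 5, -2]]
  = (1)·((4)(-2) - (4)(5)) - (-4)·((1)(-2) - (4)(-2)) + (5)·((1)(5) - (4)(-2))
  = (1)(-28) - (-4)(6) + (5)(13)
  = 61
M₁₃ = det[[1, 0, 5]; [1, 1, 4]; [-2, -3, -2]]
  = (1)·((1)(-2) - (4)(-3)) - (0)·((1)(-2) - (4)(-2)) + (5)·((1)(-3) - (1)(-2))
  = (1)(10) - (0)(6) + (5)(-1)
  = 5
M₁₄ = det[[1, 0, -4]; [1, 1, 4]; [-2, -3, 5]]
  = (1)·((1)(5) - (4)(-3)) - (0)·((1)(5) - (4)(-2)) + (-4)·((1)(-3) - (1)(-2))
  = (1)(17) - (0)(13) + (-4)(-1)
  = 21

det(A) = (5)(125) - (2)(61) + (3)(5) - (-3)(21) = 581

det(A) = 581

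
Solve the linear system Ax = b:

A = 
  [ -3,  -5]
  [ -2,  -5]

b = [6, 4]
x = [-2, 0]

Row reduce the augmented matrix [A|b]:
R2 → R2 - (2/3)·R1
REF = 
  [  -3,   -5,    6]
  [   0, -5/3,    0]

Back-substitution:
x₂ = 0 / (-5/3) = 0
x₁ = (6 - (-5)(0)) / (-3) = -2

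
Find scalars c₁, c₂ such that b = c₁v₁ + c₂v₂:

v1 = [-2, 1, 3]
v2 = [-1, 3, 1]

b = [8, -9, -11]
c1 = -3, c2 = -2

b = -3·v1 + -2·v2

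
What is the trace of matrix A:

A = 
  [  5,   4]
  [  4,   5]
10

tr(A) = 5 + 5 = 10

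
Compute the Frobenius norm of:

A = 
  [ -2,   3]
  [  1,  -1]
||A||_F = 3.873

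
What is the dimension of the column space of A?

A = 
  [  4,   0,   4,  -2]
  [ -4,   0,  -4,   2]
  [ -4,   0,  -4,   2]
Row reduce:
R2 → R2 + (1)·R1
R3 → R3 + (1)·R1
REF = 
  [  4,   0,   4,  -2]
  [  0,   0,   0,   0]
  [  0,   0,   0,   0]
Pivot columns: 1 → 1 pivot.
dim(Col(A)) = number of pivot columns = 1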